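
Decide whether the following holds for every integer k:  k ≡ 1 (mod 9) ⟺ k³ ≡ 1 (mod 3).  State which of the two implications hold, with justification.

Only the forward direction holds.

[⇐] This fails: take k = 4. Then 4³ = 64 ≡ 1 (mod 3), yet 4 ≡ 4 (mod 9), not 1.

[⇒] Suppose k ≡ 1 (mod 9). Then k³ ≡ 1³ = 1 (mod 9), and since 3 ∣ 9, also k³ ≡ 1 (mod 3).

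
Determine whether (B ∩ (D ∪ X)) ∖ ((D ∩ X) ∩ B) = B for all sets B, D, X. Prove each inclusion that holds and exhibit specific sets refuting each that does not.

(⊆) Let x ∈ (B ∩ (D ∪ X)) ∖ ((D ∩ X) ∩ B). Then either x ∈ B ∩ D and x ∉ X; or x ∈ B ∩ X and x ∉ D. In each case x ∈ B, so (B ∩ (D ∪ X)) ∖ ((D ∩ X) ∩ B) ⊆ B.

(⊇) This inclusion fails. Take B = {1}, D = ∅, X = ∅; then 1 ∈ B but 1 ∉ (B ∩ (D ∪ X)) ∖ ((D ∩ X) ∩ B).

The sets are not equal: only the forward inclusion holds.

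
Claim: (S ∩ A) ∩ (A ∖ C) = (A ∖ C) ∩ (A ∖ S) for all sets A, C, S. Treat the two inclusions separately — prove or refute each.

Forward inclusion. This inclusion fails. Take A = {1}, C = ∅, S = {1}; then 1 ∈ (S ∩ A) ∩ (A ∖ C) but 1 ∉ (A ∖ C) ∩ (A ∖ S).

Reverse inclusion. This inclusion fails. Take A = {1}, C = ∅, S = ∅; then 1 ∈ (A ∖ C) ∩ (A ∖ S) but 1 ∉ (S ∩ A) ∩ (A ∖ C).

Both inclusions fail.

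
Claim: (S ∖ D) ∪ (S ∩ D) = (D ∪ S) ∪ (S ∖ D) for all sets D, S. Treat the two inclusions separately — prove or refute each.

(⊆) Let x ∈ (S ∖ D) ∪ (S ∩ D). Then either x ∈ S and x ∉ D; or x ∈ D ∩ S. In each case x ∈ (D ∪ S) ∪ (S ∖ D), so (S ∖ D) ∪ (S ∩ D) ⊆ (D ∪ S) ∪ (S ∖ D).

(⊇) This inclusion fails. Take D = {1}, S = ∅; then 1 ∈ (D ∪ S) ∪ (S ∖ D) but 1 ∉ (S ∖ D) ∪ (S ∩ D).

The sets are not equal: only the forward inclusion holds.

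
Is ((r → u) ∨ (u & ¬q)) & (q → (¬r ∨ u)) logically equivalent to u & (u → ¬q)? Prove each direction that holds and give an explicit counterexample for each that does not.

Not equivalent: only (⇐) holds.

Forward direction. This fails. Under r = F, u = F, q = F, the left side is true but the right side is false.

Converse. Assume the antecedent. If r is true, the antecedent forces (r = T, u = T, q = F), and the consequent holds there. If r is false, the consequent reduces to true regardless of the other variables. Either way the consequent holds.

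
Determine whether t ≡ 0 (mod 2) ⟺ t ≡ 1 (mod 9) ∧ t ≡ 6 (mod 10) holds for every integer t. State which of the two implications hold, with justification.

(⇒) fails; (⇐) holds.

[⇐] If t ≡ 1 (mod 9) and t ≡ 6 (mod 10), then by the Chinese remainder theorem t ≡ 46 (mod 90). Since 46 ≡ 0 (mod 2) and 2 ∣ 90, we get t ≡ 0 (mod 2).

[⇒] This fails: t = 0 gives 0 ≡ 0 (mod 2) but 0 ≡ 0 (mod 9), so the conjunction on the right does not hold.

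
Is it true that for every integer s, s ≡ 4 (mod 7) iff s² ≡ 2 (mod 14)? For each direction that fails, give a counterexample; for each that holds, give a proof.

(⟹) This fails: take s = 11. Then 11 ≡ 4 (mod 7), but 11² = 121 ≡ 9 (mod 14), not 2.

(⟸) This fails: take s = 10. Then 10² = 100 ≡ 2 (mod 14), yet 10 ≡ 3 (mod 7), not 4.

Both directions fail.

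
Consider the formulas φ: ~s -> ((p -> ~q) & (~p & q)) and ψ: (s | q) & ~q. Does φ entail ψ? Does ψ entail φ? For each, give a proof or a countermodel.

(⇒) This fails. Under s = F, q = T, p = F, the left side is true but the right side is false.

(⇐) Assume the antecedent. If s is true, ~s -> ((p -> ~q) & (~p & q)) reduces to true regardless of the other variables. If s is false, the antecedent cannot hold. Either way ~s -> ((p -> ~q) & (~p & q)) holds.

Only the reverse direction holds.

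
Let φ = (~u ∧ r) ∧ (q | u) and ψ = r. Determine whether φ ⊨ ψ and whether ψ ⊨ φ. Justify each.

[⇒] Assume the antecedent. If r is true, r reduces to true regardless of the other variables. If r is false, the antecedent cannot hold. Either way r holds.

[⇐] This fails. Under r = T, u = F, q = F, the left side is false but the right side is true.

Not equivalent: only (⇒) holds.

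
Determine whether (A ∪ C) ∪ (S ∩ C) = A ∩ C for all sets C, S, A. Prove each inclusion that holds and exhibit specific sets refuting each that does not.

Forward inclusion. This inclusion fails. Take C = {1}, S = ∅, A = ∅; then 1 ∈ (A ∪ C) ∪ (S ∩ C) but 1 ∉ A ∩ C.

Reverse inclusion. Let x ∈ A ∩ C. Then either x ∈ C ∩ A and x ∉ S; or x ∈ C ∩ S ∩ A. In each case x ∈ (A ∪ C) ∪ (S ∩ C), so A ∩ C ⊆ (A ∪ C) ∪ (S ∩ C).

Only the reverse inclusion holds.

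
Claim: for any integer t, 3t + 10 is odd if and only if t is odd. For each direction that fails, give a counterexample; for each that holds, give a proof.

Forward direction. Suppose 3t + 10 is odd. Since 3 is odd, 3t and t have the same parity, so 3t + 10 ≡ t + 10 (mod 2). As 10 is even, 3t + 10 is odd exactly when t is odd. Thus t is odd.

Converse. Suppose t is odd; write t = 2j + 1. Then 3t + 10 = 3·(2j + 1) + 10 = 2·3j + 13, which is odd.

Equivalent; both directions hold.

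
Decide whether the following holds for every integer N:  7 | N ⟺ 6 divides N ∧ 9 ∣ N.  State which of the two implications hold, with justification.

(⇒) fails and (⇐) fails.

(⇒) This fails: take N = 7. Certainly 7 ∣ 7, but 6 ∤ 7.

(⇐) This fails: take N = 18. Both 6 ∣ 18 and 9 ∣ 18, yet 18 is not a multiple of 7 (since 18 = 2·7 + 4), so 7 ∤ 18.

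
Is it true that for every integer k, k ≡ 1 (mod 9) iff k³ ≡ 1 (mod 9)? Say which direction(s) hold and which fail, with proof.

Converse. This fails: take k = 4. Then 4³ = 64 ≡ 1 (mod 9), yet 4 ≡ 4 (mod 9), not 1.

Forward direction. Suppose k ≡ 1 (mod 9). Write k = 9j + 1. Then (9j + 1)³ = 729j³ + 243j² + 27j + 1 = 9(81j³ + 27j² + 3j) + 1, so k³ ≡ 1 (mod 9).

Only the forward implication holds.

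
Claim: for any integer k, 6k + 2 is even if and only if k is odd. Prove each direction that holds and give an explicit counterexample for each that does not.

Not equivalent: only (⇐) holds.

[⇐] Suppose k is odd. Since 6 is even, 6k is even for every k, so 6k + 2 has the same parity as 2, which is even. Hence 6k + 2 is even.

[⇒] This fails: take k = 0. Then 6k + 2 = 2, which is even, yet k = 0 is even, not odd.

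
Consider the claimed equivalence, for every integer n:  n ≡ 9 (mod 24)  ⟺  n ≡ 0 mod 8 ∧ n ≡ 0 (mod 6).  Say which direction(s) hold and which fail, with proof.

Neither implication holds.

[⇒] This fails: n = 9 gives 9 ≡ 9 (mod 24) but 9 ≡ 1 (mod 8), so the conjunction on the right does not hold.

[⇐] This fails: n = 0 satisfies both congruences on the right (0 ≡ 0 mod 8 and 0 ≡ 0 mod 6) yet 0 ≡ 0 (mod 24), not 9.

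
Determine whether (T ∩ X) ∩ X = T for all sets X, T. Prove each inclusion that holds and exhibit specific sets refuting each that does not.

Forward inclusion. Let x ∈ (T ∩ X) ∩ X. Then x ∈ X ∩ T, from which x ∈ T.

Reverse inclusion. This inclusion fails. Take X = ∅, T = {1}; then 1 ∈ T but 1 ∉ (T ∩ X) ∩ X.

(⊆) holds; (⊇) fails.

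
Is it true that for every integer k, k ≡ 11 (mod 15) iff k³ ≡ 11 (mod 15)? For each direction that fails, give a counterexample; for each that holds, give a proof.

Both implications hold.

[⇒] Suppose k ≡ 11 (mod 15). Write k = 15j + 11. Then (15j + 11)³ = 3375j³ + 7425j² + 5445j + 1331 = 15(225j³ + 495j² + 363j + 88) + 11, so k³ ≡ 11 (mod 15).

[⇐] Conversely, suppose k³ ≡ 11 (mod 15). The only residue r in {0, …, 14} with r³ ≡ 11 (mod 15) is r = 11, so k ≡ 11 (mod 15).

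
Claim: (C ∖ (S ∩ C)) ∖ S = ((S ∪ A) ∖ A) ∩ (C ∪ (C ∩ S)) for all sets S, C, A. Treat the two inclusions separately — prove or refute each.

(⊆) This inclusion fails. Take S = ∅, C = {1}, A = ∅; then 1 ∈ (C ∖ (S ∩ C)) ∖ S but 1 ∉ ((S ∪ A) ∖ A) ∩ (C ∪ (C ∩ S)).

(⊇) This inclusion fails. Take S = {1}, C = {1}, A = ∅; then 1 ∈ ((S ∪ A) ∖ A) ∩ (C ∪ (C ∩ S)) but 1 ∉ (C ∖ (S ∩ C)) ∖ S.

Neither inclusion holds.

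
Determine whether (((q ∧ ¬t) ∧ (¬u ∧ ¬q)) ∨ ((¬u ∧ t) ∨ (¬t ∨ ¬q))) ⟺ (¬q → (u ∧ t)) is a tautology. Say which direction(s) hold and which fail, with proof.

Neither implication holds.

(→) This fails. Under q = F, t = F, u = F, the left side is true but the right side is false.

(←) This fails. Under q = T, t = T, u = T, the left side is false but the right side is true.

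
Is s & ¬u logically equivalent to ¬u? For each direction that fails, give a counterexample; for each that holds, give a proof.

Not equivalent: only (⇒) holds.

Forward direction. Assume the antecedent. If s is true, the antecedent forces (s = T, u = F), and ¬u holds there. If s is false, the antecedent cannot hold. Either way ¬u holds.

Converse. This fails. Under s = F, u = F, the left side is false but the right side is true.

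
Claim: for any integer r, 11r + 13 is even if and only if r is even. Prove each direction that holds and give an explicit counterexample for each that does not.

[⇒] This fails: r = 7 gives 11r + 13 = 90, which is even, but 7 is odd, not even.

[⇐] This also fails: r = 2 is even, but 11r + 13 = 35 is odd, not even.

Both directions fail.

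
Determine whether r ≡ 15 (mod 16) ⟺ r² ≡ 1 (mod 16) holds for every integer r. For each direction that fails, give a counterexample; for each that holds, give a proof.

(⇒) Suppose r ≡ 15 (mod 16). Write r = 16j + 15. Then (16j + 15)² = 256j² + 480j + 225 = 16(16j² + 30j + 14) + 1, so r² ≡ 1 (mod 16).

(⇐) This fails: take r = 1. Then 1² = 1 ≡ 1 (mod 16), yet 1 ≡ 1 (mod 16), not 15.

Only the forward implication holds.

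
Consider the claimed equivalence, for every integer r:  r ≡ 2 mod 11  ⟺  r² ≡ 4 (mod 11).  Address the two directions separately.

(⇒) holds; (⇐) fails.

(⇒) Suppose r ≡ 2 mod 11. Write r = 11j + 2. Then (11j + 2)² = 121j² + 44j + 4 = 11(11j² + 4j) + 4, so r² ≡ 4 (mod 11).

(⇐) This fails: take r = 9. Then 9² = 81 ≡ 4 (mod 11), yet 9 ≡ 9 (mod 11), not 2.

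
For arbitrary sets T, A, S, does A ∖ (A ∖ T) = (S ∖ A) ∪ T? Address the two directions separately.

The sets are not equal: only the forward inclusion holds.

Forward inclusion. Let x ∈ A ∖ (A ∖ T). Then either x ∈ T ∩ A and x ∉ S; or x ∈ T ∩ A ∩ S. In each case x ∈ (S ∖ A) ∪ T, so A ∖ (A ∖ T) ⊆ (S ∖ A) ∪ T.

Reverse inclusion. This inclusion fails. Take T = {1}, A = ∅, S = ∅; then 1 ∈ (S ∖ A) ∪ T but 1 ∉ A ∖ (A ∖ T).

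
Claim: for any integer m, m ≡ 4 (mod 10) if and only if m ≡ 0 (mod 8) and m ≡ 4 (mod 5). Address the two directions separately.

The forward direction fails; the converse holds.

Converse. If m ≡ 0 (mod 8) and m ≡ 4 (mod 5), then by the Chinese remainder theorem m ≡ 24 (mod 40). Since 24 ≡ 4 (mod 10) and 10 ∣ 40, we get m ≡ 4 (mod 10).

Forward direction. This fails: m = 34 gives 34 ≡ 4 (mod 10) but 34 ≡ 2 (mod 8), so the conjunction on the right does not hold.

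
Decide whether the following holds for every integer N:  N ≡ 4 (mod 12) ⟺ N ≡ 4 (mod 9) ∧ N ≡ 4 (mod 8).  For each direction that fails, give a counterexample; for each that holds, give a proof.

Not equivalent: only (⇐) holds.

(⇒) This fails: N = 64 gives 64 ≡ 4 (mod 12) but 64 ≡ 1 (mod 9), so the conjunction on the right does not hold.

(⇐) Conversely, if N ≡ 4 (mod 9) and N ≡ 4 (mod 8), then by the Chinese remainder theorem N ≡ 4 (mod 72). Since 4 ≡ 4 (mod 12) and 12 ∣ 72, we get N ≡ 4 (mod 12).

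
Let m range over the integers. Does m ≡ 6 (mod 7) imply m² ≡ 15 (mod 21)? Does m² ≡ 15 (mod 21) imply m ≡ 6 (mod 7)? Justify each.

[⇒] This fails: take m = 13. Then 13 ≡ 6 (mod 7), but 13² = 169 ≡ 1 (mod 21), not 15.

[⇐] This fails: take m = 15. Then 15² = 225 ≡ 15 (mod 21), yet 15 ≡ 1 (mod 7), not 6.

Neither implication holds.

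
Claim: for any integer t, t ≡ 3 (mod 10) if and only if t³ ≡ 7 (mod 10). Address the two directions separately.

Equivalent; both directions hold.

Converse. Suppose t³ ≡ 7 (mod 10). The only residue r in {0, …, 9} with r³ ≡ 7 (mod 10) is r = 3, so t ≡ 3 (mod 10).

Forward direction. Suppose t ≡ 3 (mod 10). Write t = 10j + 3. Then (10j + 3)³ = 1000j³ + 900j² + 270j + 27 = 10(100j³ + 90j² + 27j + 2) + 7, so t³ ≡ 7 (mod 10).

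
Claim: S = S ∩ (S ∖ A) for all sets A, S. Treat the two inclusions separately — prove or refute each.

The sets are not equal: only the reverse inclusion holds.

(⊆) This inclusion fails. Take A = {1}, S = {1}; then 1 ∈ S but 1 ∉ S ∩ (S ∖ A).

(⊇) Let x ∈ S ∩ (S ∖ A). Then x ∈ S and x ∉ A, from which x ∈ S.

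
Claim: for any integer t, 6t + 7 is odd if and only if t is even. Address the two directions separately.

(←) Suppose t is even. Since 6 is even, 6t is even for every t, so 6t + 7 has the same parity as 7, which is odd. Hence 6t + 7 is odd.

(→) This fails: take t = 1. Then 6t + 7 = 13, which is odd, yet t = 1 is odd, not even.

The forward direction fails; the converse holds.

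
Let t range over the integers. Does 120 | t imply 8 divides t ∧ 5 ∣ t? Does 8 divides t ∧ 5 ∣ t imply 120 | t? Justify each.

[⇐] This fails: take t = 40. Both 8 ∣ 40 and 5 ∣ 40, yet 40 is not a multiple of 120 (since 40 = 0·120 + 40), so 120 ∤ 40.

[⇒] If 120 ∣ t, write t = 120q. Since 120 = 15·8, t = 8·(15q), so 8 ∣ t; and since 120 = 24·5, t = 5·(24q), so 5 ∣ t.

(⇒) holds; (⇐) fails.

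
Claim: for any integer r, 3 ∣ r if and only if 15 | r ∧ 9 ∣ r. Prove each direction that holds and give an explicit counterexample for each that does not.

The forward direction fails; the converse holds.

Forward direction. This fails: take r = 3. Certainly 3 ∣ 3, but 15 ∤ 3.

Converse. Suppose 15 ∣ r and 9 ∣ r. Any common multiple of 15 and 9 is a multiple of their lcm; here lcm(15, 9) = 15·9/gcd(15, 9) = 135/3 = 45, so 45 ∣ r. Since 3 ∣ 45, it follows that 3 ∣ r.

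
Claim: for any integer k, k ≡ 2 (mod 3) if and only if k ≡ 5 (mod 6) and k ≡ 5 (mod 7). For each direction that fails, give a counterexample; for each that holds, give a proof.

(→) This fails: k = 32 gives 32 ≡ 2 (mod 3) but 32 ≡ 2 (mod 6), so the conjunction on the right does not hold.

(←) Conversely, if k ≡ 5 (mod 6) and k ≡ 5 (mod 7), then by the Chinese remainder theorem k ≡ 5 (mod 42). Since 5 ≡ 2 (mod 3) and 3 ∣ 42, we get k ≡ 2 (mod 3).

Not equivalent: only (⇐) holds.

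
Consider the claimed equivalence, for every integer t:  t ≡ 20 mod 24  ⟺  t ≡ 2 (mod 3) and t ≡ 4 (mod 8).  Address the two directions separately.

Both implications hold.

(←) If t ≡ 2 (mod 3) and t ≡ 4 (mod 8), then by the Chinese remainder theorem t ≡ 20 (mod 24). This is exactly t ≡ 20 (mod 24).

(→) Suppose t ≡ 20 (mod 24); write t = 24j + 20. Since 3 ∣ 24, reducing mod 3 gives t ≡ 20 ≡ 2 (mod 3); since 8 ∣ 24, reducing mod 8 gives t ≡ 20 ≡ 4 (mod 8).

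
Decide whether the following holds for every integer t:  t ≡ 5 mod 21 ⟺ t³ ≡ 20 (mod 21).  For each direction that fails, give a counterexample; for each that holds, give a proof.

(⇒) holds; (⇐) fails.

(→) Suppose t ≡ 5 mod 21. Write t = 21j + 5. Then (21j + 5)³ = 9261j³ + 6615j² + 1575j + 125 = 21(441j³ + 315j² + 75j + 5) + 20, so t³ ≡ 20 (mod 21).

(←) This fails: take t = 17. Then 17³ = 4913 ≡ 20 (mod 21), yet 17 ≡ 17 (mod 21), not 5.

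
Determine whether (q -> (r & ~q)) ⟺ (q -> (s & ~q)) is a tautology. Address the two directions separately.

(→) Assume the antecedent. If r is true, the antecedent forces (r = T, q = F, s = F) or (r = T, q = F, s = T), and q -> (s & ~q) holds there. If r is false, the antecedent forces (r = F, q = F, s = F) or (r = F, q = F, s = T), and q -> (s & ~q) holds there. Either way q -> (s & ~q) holds.

(←) Assume the antecedent. If r is true, the antecedent forces (r = T, q = F, s = F) or (r = T, q = F, s = T), and q -> (r & ~q) holds there. If r is false, the antecedent forces (r = F, q = F, s = F) or (r = F, q = F, s = T), and q -> (r & ~q) holds there. Either way q -> (r & ~q) holds.

Both implications hold.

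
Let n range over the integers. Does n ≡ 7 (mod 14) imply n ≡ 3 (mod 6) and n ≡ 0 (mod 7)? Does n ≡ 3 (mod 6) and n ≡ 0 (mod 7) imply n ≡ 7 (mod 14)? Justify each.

(⟸) If n ≡ 3 (mod 6) and n ≡ 0 (mod 7), then by the Chinese remainder theorem n ≡ 21 (mod 42). Since 21 ≡ 7 (mod 14) and 14 ∣ 42, we get n ≡ 7 (mod 14).

(⟹) This fails: n = 35 gives 35 ≡ 7 (mod 14) but 35 ≡ 5 (mod 6), so the conjunction on the right does not hold.

Only the converse holds.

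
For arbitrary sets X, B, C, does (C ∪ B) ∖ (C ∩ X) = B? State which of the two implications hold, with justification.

Both inclusions fail.

(⟹) This inclusion fails. Take X = ∅, B = ∅, C = {1}; then 1 ∈ (C ∪ B) ∖ (C ∩ X) but 1 ∉ B.

(⟸) This inclusion fails. Take X = {1}, B = {1}, C = {1}; then 1 ∈ B but 1 ∉ (C ∪ B) ∖ (C ∩ X).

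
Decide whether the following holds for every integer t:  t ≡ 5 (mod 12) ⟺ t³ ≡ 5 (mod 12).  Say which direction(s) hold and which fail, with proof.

Forward direction. Suppose t ≡ 5 (mod 12). Write t = 12j + 5. Then (12j + 5)³ = 1728j³ + 2160j² + 900j + 125 = 12(144j³ + 180j² + 75j + 10) + 5, so t³ ≡ 5 (mod 12).

Converse. For the converse, argue contrapositively. If t ≢ 5 (mod 12), then t is congruent to one of 0, 1, 2, 3, 4, 6, 7, 8, 9, 10, 11 modulo 12, and these give t³ ≡ 0, 1, 8, 3, 4, 0, 7, 8, 9, 4, 11 respectively — never 5.

Both directions hold.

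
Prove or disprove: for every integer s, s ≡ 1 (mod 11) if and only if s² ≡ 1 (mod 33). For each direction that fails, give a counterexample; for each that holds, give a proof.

(⇒) fails and (⇐) fails.

[⇒] This fails: take s = 12. Then 12 ≡ 1 (mod 11), but 12² = 144 ≡ 12 (mod 33), not 1.

[⇐] This fails: take s = 10. Then 10² = 100 ≡ 1 (mod 33), yet 10 ≡ 10 (mod 11), not 1.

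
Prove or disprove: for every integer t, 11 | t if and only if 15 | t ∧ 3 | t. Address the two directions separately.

Both directions fail.

(→) This fails: take t = 11. Certainly 11 ∣ 11, but 15 ∤ 11.

(←) This fails: take t = 15. Both 15 ∣ 15 and 3 ∣ 15, yet 15 is not a multiple of 11 (since 15 = 1·11 + 4), so 11 ∤ 15.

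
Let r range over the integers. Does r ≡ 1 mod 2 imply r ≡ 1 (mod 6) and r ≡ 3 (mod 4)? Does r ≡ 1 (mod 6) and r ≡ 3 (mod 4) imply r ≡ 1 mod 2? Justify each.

Not equivalent: only (⇐) holds.

(←) If r ≡ 1 (mod 6) and r ≡ 3 (mod 4), then by the Chinese remainder theorem r ≡ 7 (mod 12). Since 7 ≡ 1 (mod 2) and 2 ∣ 12, we get r ≡ 1 (mod 2).

(→) This fails: r = 1 gives 1 ≡ 1 (mod 2) but 1 ≡ 1 (mod 4), so the conjunction on the right does not hold.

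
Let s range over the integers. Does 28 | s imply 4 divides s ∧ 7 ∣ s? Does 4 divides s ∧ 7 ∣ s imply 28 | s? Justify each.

Converse. Suppose 4 ∣ s and 7 ∣ s. Any common multiple of 4 and 7 is a multiple of their lcm; here gcd(4, 7) = 1, so lcm(4, 7) = 4·7 = 28, so 28 ∣ s.

Forward direction. If 28 ∣ s, write s = 28q. Since 28 = 7·4, s = 4·(7q), so 4 ∣ s; and since 28 = 4·7, s = 7·(4q), so 7 ∣ s.

Both directions hold.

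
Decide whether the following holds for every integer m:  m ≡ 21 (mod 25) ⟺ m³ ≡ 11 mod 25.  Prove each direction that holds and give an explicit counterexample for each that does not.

(⇒) Suppose m ≡ 21 (mod 25). Write m = 25j + 21. Then (25j + 21)³ = 15625j³ + 39375j² + 33075j + 9261 = 25(625j³ + 1575j² + 1323j + 370) + 11, so m³ ≡ 11 (mod 25).

(⇐) Conversely, suppose m³ ≡ 11 (mod 25). The only residue r in {0, …, 24} with r³ ≡ 11 (mod 25) is r = 21, so m ≡ 21 (mod 25).

The biconditional holds.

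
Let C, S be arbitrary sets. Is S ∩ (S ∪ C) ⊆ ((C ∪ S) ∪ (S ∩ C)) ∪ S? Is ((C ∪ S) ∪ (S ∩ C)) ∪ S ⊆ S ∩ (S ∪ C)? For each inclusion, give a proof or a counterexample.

The sets are not equal: only the forward inclusion holds.

(⟹) Let x ∈ S ∩ (S ∪ C). Then either x ∈ S and x ∉ C; or x ∈ C ∩ S. In each case x ∈ ((C ∪ S) ∪ (S ∩ C)) ∪ S, so S ∩ (S ∪ C) ⊆ ((C ∪ S) ∪ (S ∩ C)) ∪ S.

(⟸) This inclusion fails. Take C = {1}, S = ∅; then 1 ∈ ((C ∪ S) ∪ (S ∩ C)) ∪ S but 1 ∉ S ∩ (S ∪ C).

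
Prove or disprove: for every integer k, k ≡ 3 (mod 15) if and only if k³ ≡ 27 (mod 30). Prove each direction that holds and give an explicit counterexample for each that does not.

Only the converse holds.

(⟸) The residues r modulo 30 with r³ ≡ 27 (mod 30) are exactly {3}, and each is ≡ 3 (mod 15).

(⟹) This fails: take k = 18. Then 18 ≡ 3 (mod 15), but 18³ = 5832 ≡ 12 (mod 30), not 27.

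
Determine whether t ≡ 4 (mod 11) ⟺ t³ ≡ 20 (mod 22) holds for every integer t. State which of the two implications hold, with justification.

(→) This fails: take t = 15. Then 15 ≡ 4 (mod 11), but 15³ = 3375 ≡ 9 (mod 22), not 20.

(←) Conversely, the residues r modulo 22 with r³ ≡ 20 (mod 22) are exactly {4}, and each is ≡ 4 (mod 11).

(⇒) fails; (⇐) holds.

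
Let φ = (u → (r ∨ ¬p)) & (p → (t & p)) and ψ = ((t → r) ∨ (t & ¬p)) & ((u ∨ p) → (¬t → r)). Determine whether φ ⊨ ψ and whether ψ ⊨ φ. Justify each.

Neither implication holds.

(⇒) This fails. Under u = T, r = F, t = F, p = F, the left side is true but the right side is false.

(⇐) This fails. Under u = F, r = T, t = F, p = T, the left side is false but the right side is true.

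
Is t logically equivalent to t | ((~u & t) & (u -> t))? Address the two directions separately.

(⇒) Assume the antecedent. If t is true, t | ((~u & t) & (u -> t)) reduces to true regardless of the other variables. If t is false, the antecedent cannot hold. Either way t | ((~u & t) & (u -> t)) holds.

(⇐) Assume the antecedent. If t is true, t reduces to true regardless of the other variables. If t is false, the antecedent cannot hold. Either way t holds.

The biconditional holds.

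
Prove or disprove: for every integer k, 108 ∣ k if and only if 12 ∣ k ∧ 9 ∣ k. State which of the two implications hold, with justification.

Forward direction. If 108 ∣ k, write k = 108q. Since 108 = 9·12, k = 12·(9q), so 12 ∣ k; and since 108 = 12·9, k = 9·(12q), so 9 ∣ k.

Converse. This fails: take k = 36. Both 12 ∣ 36 and 9 ∣ 36, yet 36 is not a multiple of 108 (since 36 = 0·108 + 36), so 108 ∤ 36.

The forward direction holds; the converse fails.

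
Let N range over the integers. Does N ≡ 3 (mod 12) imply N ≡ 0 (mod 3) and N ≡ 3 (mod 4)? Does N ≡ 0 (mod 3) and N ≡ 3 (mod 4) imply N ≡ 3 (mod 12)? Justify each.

Both directions hold.

Forward direction. Suppose N ≡ 3 (mod 12); write N = 12j + 3. Since 3 ∣ 12, reducing mod 3 gives N ≡ 3 ≡ 0 (mod 3); since 4 ∣ 12, reducing mod 4 gives N ≡ 3 (mod 4).

Converse. If N ≡ 0 (mod 3) and N ≡ 3 (mod 4), then by the Chinese remainder theorem N ≡ 3 (mod 12). This is exactly N ≡ 3 (mod 12).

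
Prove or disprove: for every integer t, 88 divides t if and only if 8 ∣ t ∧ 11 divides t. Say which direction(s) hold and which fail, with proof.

(→) If 88 ∣ t, write t = 88q. Since 88 = 11·8, t = 8·(11q), so 8 ∣ t; and since 88 = 8·11, t = 11·(8q), so 11 ∣ t.

(←) Suppose 8 ∣ t and 11 ∣ t. Any common multiple of 8 and 11 is a multiple of their lcm; here gcd(8, 11) = 1, so lcm(8, 11) = 8·11 = 88, so 88 ∣ t.

Both directions hold; the statement is true.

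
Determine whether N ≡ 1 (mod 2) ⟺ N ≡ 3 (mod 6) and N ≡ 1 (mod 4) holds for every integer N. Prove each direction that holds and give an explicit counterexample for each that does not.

(⇒) fails; (⇐) holds.

(→) This fails: N = 1 gives 1 ≡ 1 (mod 2) but 1 ≡ 1 (mod 6), so the conjunction on the right does not hold.

(←) Conversely, if N ≡ 3 (mod 6) and N ≡ 1 (mod 4), then by the Chinese remainder theorem N ≡ 9 (mod 12). Since 9 ≡ 1 (mod 2) and 2 ∣ 12, we get N ≡ 1 (mod 2).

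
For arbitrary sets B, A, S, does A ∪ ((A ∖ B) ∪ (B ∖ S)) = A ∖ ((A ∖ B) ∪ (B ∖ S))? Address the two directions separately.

(⊆) This inclusion fails. Take B = {1}, A = ∅, S = ∅; then 1 ∈ A ∪ ((A ∖ B) ∪ (B ∖ S)) but 1 ∉ A ∖ ((A ∖ B) ∪ (B ∖ S)).

(⊇) Let x ∈ A ∖ ((A ∖ B) ∪ (B ∖ S)). Then x ∈ B ∩ A ∩ S, from which x ∈ A ∪ ((A ∖ B) ∪ (B ∖ S)).

The sets are not equal: only the reverse inclusion holds.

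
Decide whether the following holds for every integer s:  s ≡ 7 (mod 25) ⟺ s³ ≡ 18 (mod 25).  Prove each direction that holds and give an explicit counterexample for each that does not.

Both directions hold.

(⇐) Suppose s³ ≡ 18 (mod 25). The only residue r in {0, …, 24} with r³ ≡ 18 (mod 25) is r = 7, so s ≡ 7 (mod 25).

(⇒) Suppose s ≡ 7 (mod 25). Write s = 25j + 7. Then (25j + 7)³ = 15625j³ + 13125j² + 3675j + 343 = 25(625j³ + 525j² + 147j + 13) + 18, so s³ ≡ 18 (mod 25).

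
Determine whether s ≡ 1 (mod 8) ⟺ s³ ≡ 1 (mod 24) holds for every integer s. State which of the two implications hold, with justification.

Only the converse holds.

(⇒) This fails: take s = 9. Then 9 ≡ 1 (mod 8), but 9³ = 729 ≡ 9 (mod 24), not 1.

(⇐) Conversely, the residues r modulo 24 with r³ ≡ 1 (mod 24) are exactly {1}, and each is ≡ 1 (mod 8).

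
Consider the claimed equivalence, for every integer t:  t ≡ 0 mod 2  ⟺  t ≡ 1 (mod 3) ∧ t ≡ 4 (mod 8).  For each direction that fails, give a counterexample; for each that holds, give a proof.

(⇒) fails; (⇐) holds.

[⇐] If t ≡ 1 (mod 3) and t ≡ 4 (mod 8), then by the Chinese remainder theorem t ≡ 4 (mod 24). Since 4 ≡ 0 (mod 2) and 2 ∣ 24, we get t ≡ 0 (mod 2).

[⇒] This fails: t = 0 gives 0 ≡ 0 (mod 2) but 0 ≡ 0 (mod 3), so the conjunction on the right does not hold.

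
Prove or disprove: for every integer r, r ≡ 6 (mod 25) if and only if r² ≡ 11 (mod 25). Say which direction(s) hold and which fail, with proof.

(←) This fails: take r = 19. Then 19² = 361 ≡ 11 (mod 25), yet 19 ≡ 19 (mod 25), not 6.

(→) Suppose r ≡ 6 (mod 25). Write r = 25j + 6. Then (25j + 6)² = 625j² + 300j + 36 = 25(25j² + 12j + 1) + 11, so r² ≡ 11 (mod 25).

Only the forward implication holds.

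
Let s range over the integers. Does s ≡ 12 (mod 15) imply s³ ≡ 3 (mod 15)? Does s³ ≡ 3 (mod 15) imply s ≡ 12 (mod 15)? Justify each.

Equivalent; both directions hold.

(→) Suppose s ≡ 12 (mod 15). Write s = 15j + 12. Then (15j + 12)³ = 3375j³ + 8100j² + 6480j + 1728 = 15(225j³ + 540j² + 432j + 115) + 3, so s³ ≡ 3 (mod 15).

(←) Conversely, suppose s³ ≡ 3 (mod 15). The only residue r in {0, …, 14} with r³ ≡ 3 (mod 15) is r = 12, so s ≡ 12 (mod 15).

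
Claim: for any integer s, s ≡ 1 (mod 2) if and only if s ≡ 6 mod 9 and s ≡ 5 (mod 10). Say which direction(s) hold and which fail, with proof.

(⇒) fails; (⇐) holds.

(⟹) This fails: s = 1 gives 1 ≡ 1 (mod 2) but 1 ≡ 1 (mod 9), so the conjunction on the right does not hold.

(⟸) Conversely, if s ≡ 6 (mod 9) and s ≡ 5 (mod 10), then by the Chinese remainder theorem s ≡ 15 (mod 90). Since 15 ≡ 1 (mod 2) and 2 ∣ 90, we get s ≡ 1 (mod 2).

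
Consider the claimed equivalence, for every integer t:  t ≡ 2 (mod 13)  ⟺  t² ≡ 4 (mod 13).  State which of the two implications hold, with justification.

Converse. This fails: take t = 11. Then 11² = 121 ≡ 4 (mod 13), yet 11 ≡ 11 (mod 13), not 2.

Forward direction. Suppose t ≡ 2 (mod 13). Write t = 13j + 2. Then (13j + 2)² = 169j² + 52j + 4 = 13(13j² + 4j) + 4, so t² ≡ 4 (mod 13).

The forward direction holds; the converse fails.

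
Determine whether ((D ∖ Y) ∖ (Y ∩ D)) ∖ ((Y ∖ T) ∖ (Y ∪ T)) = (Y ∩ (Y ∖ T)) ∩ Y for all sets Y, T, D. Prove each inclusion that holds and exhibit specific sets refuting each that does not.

(⟹) This inclusion fails. Take Y = ∅, T = ∅, D = {1}; then 1 ∈ ((D ∖ Y) ∖ (Y ∩ D)) ∖ ((Y ∖ T) ∖ (Y ∪ T)) but 1 ∉ (Y ∩ (Y ∖ T)) ∩ Y.

(⟸) This inclusion fails. Take Y = {1}, T = ∅, D = ∅; then 1 ∈ (Y ∩ (Y ∖ T)) ∩ Y but 1 ∉ ((D ∖ Y) ∖ (Y ∩ D)) ∖ ((Y ∖ T) ∖ (Y ∪ T)).

Neither inclusion holds.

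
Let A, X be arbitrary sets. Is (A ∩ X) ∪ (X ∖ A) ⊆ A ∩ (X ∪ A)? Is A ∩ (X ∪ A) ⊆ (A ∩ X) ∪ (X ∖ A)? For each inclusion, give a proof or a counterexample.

(⊆) This inclusion fails. Take A = ∅, X = {1}; then 1 ∈ (A ∩ X) ∪ (X ∖ A) but 1 ∉ A ∩ (X ∪ A).

(⊇) This inclusion fails. Take A = {1}, X = ∅; then 1 ∈ A ∩ (X ∪ A) but 1 ∉ (A ∩ X) ∪ (X ∖ A).

(⊆) fails and (⊇) fails.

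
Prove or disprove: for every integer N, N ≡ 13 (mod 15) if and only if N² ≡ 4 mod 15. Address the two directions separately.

(⟸) This fails: take N = 2. Then 2² = 4 ≡ 4 (mod 15), yet 2 ≡ 2 (mod 15), not 13.

(⟹) Suppose N ≡ 13 (mod 15). Write N = 15j + 13. Then (15j + 13)² = 225j² + 390j + 169 = 15(15j² + 26j + 11) + 4, so N² ≡ 4 (mod 15).

Only the forward implication holds.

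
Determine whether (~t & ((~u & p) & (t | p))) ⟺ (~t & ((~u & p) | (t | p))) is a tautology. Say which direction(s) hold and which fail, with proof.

[⇒] Assume the antecedent. If u is true, the antecedent cannot hold. If u is false, the antecedent forces (u = F, t = F, p = T), and ~t & ((~u & p) | (t | p)) holds there. Either way ~t & ((~u & p) | (t | p)) holds.

[⇐] This fails. Under u = T, t = F, p = T, the left side is false but the right side is true.

Only the forward direction holds.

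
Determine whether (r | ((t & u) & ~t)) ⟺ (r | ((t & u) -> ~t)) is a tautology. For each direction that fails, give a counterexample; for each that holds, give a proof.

(⟹) Assume the antecedent. If u is true, the antecedent forces (u = T, r = T, t = F) or (u = T, r = T, t = T), and r | ((t & u) -> ~t) holds there. If u is false, r | ((t & u) -> ~t) reduces to true regardless of the other variables. Either way r | ((t & u) -> ~t) holds.

(⟸) This fails. Under u = F, r = F, t = F, the left side is false but the right side is true.

Only the forward direction holds.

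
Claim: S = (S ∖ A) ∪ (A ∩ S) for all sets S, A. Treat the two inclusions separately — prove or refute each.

Both inclusions hold.

(⟹) Let x ∈ S. Then either x ∈ S and x ∉ A; or x ∈ S ∩ A. In each case x ∈ (S ∖ A) ∪ (A ∩ S), so S ⊆ (S ∖ A) ∪ (A ∩ S).

(⟸) Let x ∈ (S ∖ A) ∪ (A ∩ S). Then either x ∈ S and x ∉ A; or x ∈ S ∩ A. In each case x ∈ S, so (S ∖ A) ∪ (A ∩ S) ⊆ S.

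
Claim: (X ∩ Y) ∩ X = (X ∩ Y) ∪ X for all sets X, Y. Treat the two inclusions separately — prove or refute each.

(⊆) holds; (⊇) fails.

(⊆) Let x ∈ (X ∩ Y) ∩ X. Then x ∈ X ∩ Y, from which x ∈ (X ∩ Y) ∪ X.

(⊇) This inclusion fails. Take X = {1}, Y = ∅; then 1 ∈ (X ∩ Y) ∪ X but 1 ∉ (X ∩ Y) ∩ X.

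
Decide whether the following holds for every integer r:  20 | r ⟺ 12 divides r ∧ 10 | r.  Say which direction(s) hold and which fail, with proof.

Not equivalent: only (⇐) holds.

Converse. Suppose 12 ∣ r and 10 ∣ r. Any common multiple of 12 and 10 is a multiple of their lcm; here lcm(12, 10) = 12·10/gcd(12, 10) = 120/2 = 60, so 60 ∣ r. Since 20 ∣ 60, it follows that 20 ∣ r.

Forward direction. This fails: take r = 20. Certainly 20 ∣ 20, but 12 ∤ 20.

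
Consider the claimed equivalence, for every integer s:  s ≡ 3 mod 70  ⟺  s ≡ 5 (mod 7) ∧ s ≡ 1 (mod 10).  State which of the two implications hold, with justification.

(⇒) This fails: s = 3 gives 3 ≡ 3 (mod 70) but 3 ≡ 3 (mod 7), so the conjunction on the right does not hold.

(⇐) This fails: s = 61 satisfies both congruences on the right (61 ≡ 5 mod 7 and 61 ≡ 1 mod 10) yet 61 ≡ 61 (mod 70), not 3.

Neither direction holds.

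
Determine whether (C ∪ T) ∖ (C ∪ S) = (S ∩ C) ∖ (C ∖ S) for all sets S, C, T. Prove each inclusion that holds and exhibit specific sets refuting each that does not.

Both inclusions fail.

(⟹) This inclusion fails. Take S = ∅, C = ∅, T = {1}; then 1 ∈ (C ∪ T) ∖ (C ∪ S) but 1 ∉ (S ∩ C) ∖ (C ∖ S).

(⟸) This inclusion fails. Take S = {1}, C = {1}, T = ∅; then 1 ∈ (S ∩ C) ∖ (C ∖ S) but 1 ∉ (C ∪ T) ∖ (C ∪ S).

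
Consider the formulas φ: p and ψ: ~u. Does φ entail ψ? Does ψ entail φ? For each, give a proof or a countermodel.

Forward direction. This fails. Under u = T, p = T, the left side is true but the right side is false.

Converse. This fails. Under u = F, p = F, the left side is false but the right side is true.

Both directions fail.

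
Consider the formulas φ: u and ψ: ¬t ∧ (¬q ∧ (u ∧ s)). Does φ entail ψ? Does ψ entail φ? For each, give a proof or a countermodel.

Only the converse holds.

(←) Assume the antecedent. If q is true, the antecedent cannot hold. If q is false, the antecedent forces (q = F, s = T, t = F, u = T), and u holds there. Either way u holds.

(→) This fails. Under q = F, s = F, t = F, u = T, the left side is true but the right side is false.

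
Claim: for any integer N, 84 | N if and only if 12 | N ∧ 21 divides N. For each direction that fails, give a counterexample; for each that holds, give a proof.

Both implications hold.

(⟹) If 84 ∣ N, write N = 84q. Since 84 = 7·12, N = 12·(7q), so 12 ∣ N; and since 84 = 4·21, N = 21·(4q), so 21 ∣ N.

(⟸) Suppose 12 ∣ N and 21 ∣ N. Any common multiple of 12 and 21 is a multiple of their lcm; here lcm(12, 21) = 12·21/gcd(12, 21) = 252/3 = 84, so 84 ∣ N.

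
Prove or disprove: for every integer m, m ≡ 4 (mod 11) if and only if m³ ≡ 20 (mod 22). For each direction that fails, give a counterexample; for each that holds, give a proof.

Forward direction. This fails: take m = 15. Then 15 ≡ 4 (mod 11), but 15³ = 3375 ≡ 9 (mod 22), not 20.

Converse. The residues r modulo 22 with r³ ≡ 20 (mod 22) are exactly {4}, and each is ≡ 4 (mod 11).

Only the converse holds.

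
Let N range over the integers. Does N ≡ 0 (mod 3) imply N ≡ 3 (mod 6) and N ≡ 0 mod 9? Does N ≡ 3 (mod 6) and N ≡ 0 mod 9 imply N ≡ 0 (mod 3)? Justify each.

(⇒) fails; (⇐) holds.

[⇒] This fails: N = 0 gives 0 ≡ 0 (mod 3) but 0 ≡ 0 (mod 6), so the conjunction on the right does not hold.

[⇐] Conversely, if N ≡ 3 (mod 6) and N ≡ 0 (mod 9), then by the Chinese remainder theorem N ≡ 9 (mod 18). Since 9 ≡ 0 (mod 3) and 3 ∣ 18, we get N ≡ 0 (mod 3).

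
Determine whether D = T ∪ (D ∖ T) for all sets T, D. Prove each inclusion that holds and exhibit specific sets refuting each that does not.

(⊇) This inclusion fails. Take T = {1}, D = ∅; then 1 ∈ T ∪ (D ∖ T) but 1 ∉ D.

(⊆) Let x ∈ D. Then either x ∈ D and x ∉ T; or x ∈ T ∩ D. In each case x ∈ T ∪ (D ∖ T), so D ⊆ T ∪ (D ∖ T).

(⊆) holds; (⊇) fails.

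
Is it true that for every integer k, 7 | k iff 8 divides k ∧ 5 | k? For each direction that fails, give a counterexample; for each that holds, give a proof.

(→) This fails: take k = 7. Certainly 7 ∣ 7, but 8 ∤ 7.

(←) This fails: take k = 40. Both 8 ∣ 40 and 5 ∣ 40, yet 40 is not a multiple of 7 (since 40 = 5·7 + 5), so 7 ∤ 40.

(⇒) fails and (⇐) fails.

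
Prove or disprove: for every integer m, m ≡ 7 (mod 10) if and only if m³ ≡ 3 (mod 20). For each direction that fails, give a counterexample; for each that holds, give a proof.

The forward direction fails; the converse holds.

(⟹) This fails: take m = 17. Then 17 ≡ 7 (mod 10), but 17³ = 4913 ≡ 13 (mod 20), not 3.

(⟸) Conversely, the residues r modulo 20 with r³ ≡ 3 (mod 20) are exactly {7}, and each is ≡ 7 (mod 10).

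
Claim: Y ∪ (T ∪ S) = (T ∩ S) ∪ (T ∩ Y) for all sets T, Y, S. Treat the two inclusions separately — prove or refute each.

The sets are not equal: only the reverse inclusion holds.

(⟹) This inclusion fails. Take T = {1}, Y = ∅, S = ∅; then 1 ∈ Y ∪ (T ∪ S) but 1 ∉ (T ∩ S) ∪ (T ∩ Y).

(⟸) Let x ∈ (T ∩ S) ∪ (T ∩ Y). Then either x ∈ T ∩ Y and x ∉ S; or x ∈ T ∩ S and x ∉ Y; or x ∈ T ∩ Y ∩ S. In each case x ∈ Y ∪ (T ∪ S), so (T ∩ S) ∪ (T ∩ Y) ⊆ Y ∪ (T ∪ S).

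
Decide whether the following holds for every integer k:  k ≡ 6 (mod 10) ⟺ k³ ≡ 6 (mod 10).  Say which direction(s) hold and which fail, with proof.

(⟹) Suppose k ≡ 6 (mod 10). Write k = 10j + 6. Then (10j + 6)³ = 1000j³ + 1800j² + 1080j + 216 = 10(100j³ + 180j² + 108j + 21) + 6, so k³ ≡ 6 (mod 10).

(⟸) For the converse, argue contrapositively. If k ≢ 6 (mod 10), then k is congruent to one of 0, 1, 2, 3, 4, 5, 7, 8, 9 modulo 10, and these give k³ ≡ 0, 1, 8, 7, 4, 5, 3, 2, 9 respectively — never 6.

Both directions hold.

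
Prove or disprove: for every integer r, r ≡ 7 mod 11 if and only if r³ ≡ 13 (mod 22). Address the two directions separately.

(⇒) fails; (⇐) holds.

Converse. The residues r modulo 22 with r³ ≡ 13 (mod 22) are exactly {7}, and each is ≡ 7 (mod 11).

Forward direction. This fails: take r = 18. Then 18 ≡ 7 (mod 11), but 18³ = 5832 ≡ 2 (mod 22), not 13.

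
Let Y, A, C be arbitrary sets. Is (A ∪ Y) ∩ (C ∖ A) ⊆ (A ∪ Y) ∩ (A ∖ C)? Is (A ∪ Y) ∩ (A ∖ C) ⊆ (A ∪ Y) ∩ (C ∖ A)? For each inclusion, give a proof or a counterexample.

(⊆) fails and (⊇) fails.

(⟹) This inclusion fails. Take Y = {1}, A = ∅, C = {1}; then 1 ∈ (A ∪ Y) ∩ (C ∖ A) but 1 ∉ (A ∪ Y) ∩ (A ∖ C).

(⟸) This inclusion fails. Take Y = ∅, A = {1}, C = ∅; then 1 ∈ (A ∪ Y) ∩ (A ∖ C) but 1 ∉ (A ∪ Y) ∩ (C ∖ A).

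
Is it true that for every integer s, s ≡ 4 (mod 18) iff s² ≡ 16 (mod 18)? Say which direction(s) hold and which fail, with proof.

Only the forward implication holds.

Converse. This fails: take s = 14. Then 14² = 196 ≡ 16 (mod 18), yet 14 ≡ 14 (mod 18), not 4.

Forward direction. Suppose s ≡ 4 (mod 18). Write s = 18j + 4. Then (18j + 4)² = 324j² + 144j + 16 = 18(18j² + 8j) + 16, so s² ≡ 16 (mod 18).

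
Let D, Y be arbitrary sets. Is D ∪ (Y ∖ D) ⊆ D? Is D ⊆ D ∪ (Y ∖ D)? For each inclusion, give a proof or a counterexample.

(⊆) fails; (⊇) holds.

(⟹) This inclusion fails. Take D = ∅, Y = {1}; then 1 ∈ D ∪ (Y ∖ D) but 1 ∉ D.

(⟸) Let x ∈ D. Then either x ∈ D and x ∉ Y; or x ∈ D ∩ Y. In each case x ∈ D ∪ (Y ∖ D), so D ⊆ D ∪ (Y ∖ D).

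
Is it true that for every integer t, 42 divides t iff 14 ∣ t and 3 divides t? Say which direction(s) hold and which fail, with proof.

(←) Suppose 14 ∣ t and 3 ∣ t. Any common multiple of 14 and 3 is a multiple of their lcm; here gcd(14, 3) = 1, so lcm(14, 3) = 14·3 = 42, so 42 ∣ t.

(→) If 42 ∣ t, write t = 42q. Since 42 = 3·14, t = 14·(3q), so 14 ∣ t; and since 42 = 14·3, t = 3·(14q), so 3 ∣ t.

Both implications hold.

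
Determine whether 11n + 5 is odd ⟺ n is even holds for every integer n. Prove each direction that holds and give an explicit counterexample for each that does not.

[⇒] Suppose 11n + 5 is odd. Since 11 is odd, 11n and n have the same parity, so 11n + 5 ≡ n + 5 (mod 2). As 5 is odd, 11n + 5 is odd exactly when n is even. Thus n is even.

[⇐] Conversely, suppose n is even; write n = 2j. Then 11n + 5 = 11·(2j) + 5 = 2·11j + 5, which is odd.

Both implications hold.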